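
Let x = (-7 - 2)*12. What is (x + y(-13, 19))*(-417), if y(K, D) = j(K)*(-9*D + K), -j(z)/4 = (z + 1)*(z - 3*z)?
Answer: 95801580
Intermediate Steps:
j(z) = 8*z*(1 + z) (j(z) = -4*(z + 1)*(z - 3*z) = -4*(1 + z)*(-2*z) = -(-8)*z*(1 + z) = 8*z*(1 + z))
y(K, D) = 8*K*(1 + K)*(K - 9*D) (y(K, D) = (8*K*(1 + K))*(-9*D + K) = (8*K*(1 + K))*(K - 9*D) = 8*K*(1 + K)*(K - 9*D))
x = -108 (x = -9*12 = -108)
(x + y(-13, 19))*(-417) = (-108 - 8*(-13)*(1 - 13)*(-1*(-13) + 9*19))*(-417) = (-108 - 8*(-13)*(-12)*(13 + 171))*(-417) = (-108 - 8*(-13)*(-12)*184)*(-417) = (-108 - 229632)*(-417) = -229740*(-417) = 95801580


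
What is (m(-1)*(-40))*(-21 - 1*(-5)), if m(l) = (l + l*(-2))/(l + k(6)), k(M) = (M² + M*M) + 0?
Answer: 640/71 ≈ 9.0141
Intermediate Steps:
k(M) = 2*M² (k(M) = (M² + M²) + 0 = 2*M² + 0 = 2*M²)
m(l) = -l/(72 + l) (m(l) = (l + l*(-2))/(l + 2*6²) = (l - 2*l)/(l + 2*36) = (-l)/(l + 72) = (-l)/(72 + l) = -l/(72 + l))
(m(-1)*(-40))*(-21 - 1*(-5)) = (-1*(-1)/(72 - 1)*(-40))*(-21 - 1*(-5)) = (-1*(-1)/71*(-40))*(-21 + 5) = (-1*(-1)*1/71*(-40))*(-16) = ((1/71)*(-40))*(-16) = -40/71*(-16) = 640/71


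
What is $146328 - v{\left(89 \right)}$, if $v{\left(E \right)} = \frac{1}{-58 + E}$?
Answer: $\frac{4536167}{31} \approx 1.4633 \cdot 10^{5}$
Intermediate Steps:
$146328 - v{\left(89 \right)} = 146328 - \frac{1}{-58 + 89} = 146328 - \frac{1}{31} = \frac{4536167}{31}$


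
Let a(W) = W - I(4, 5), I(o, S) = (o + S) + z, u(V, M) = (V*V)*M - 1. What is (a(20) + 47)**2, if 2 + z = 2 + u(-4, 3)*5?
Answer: 31329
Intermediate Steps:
u(V, M) = -1 + M*V**2 (u(V, M) = V**2*M - 1 = M*V**2 - 1 = -1 + M*V**2)
z = 235 (z = -2 + (2 + (-1 + 3*(-4)**2)*5) = -2 + (2 + (-1 + 3*16)*5) = -2 + (2 + (-1 + 48)*5) = -2 + (2 + 47*5) = -2 + (2 + 235) = -2 + 237 = 235)
I(o, S) = 235 + S + o (I(o, S) = (o + S) + 235 = (S + o) + 235 = 235 + S + o)
a(W) = -244 + W (a(W) = W - (235 + 5 + 4) = W - 1*244 = W - 244 = -244 + W)
(a(20) + 47)**2 = ((-244 + 20) + 47)**2 = (-224 + 47)**2 = (-177)**2 = 31329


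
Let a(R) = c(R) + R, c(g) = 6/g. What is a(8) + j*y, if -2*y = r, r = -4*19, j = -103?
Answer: -15621/4 ≈ -3905.3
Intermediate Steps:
r = -76
y = 38 (y = -½*(-76) = 38)
a(R) = R + 6/R (a(R) = 6/R + R = R + 6/R)
a(8) + j*y = (8 + 6/8) - 103*38 = (8 + 6*(⅛)) - 3914 = (8 + ¾) - 3914 = 35/4 - 3914 = -15621/4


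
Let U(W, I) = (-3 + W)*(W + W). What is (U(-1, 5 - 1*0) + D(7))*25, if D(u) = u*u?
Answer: 1425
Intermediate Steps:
U(W, I) = 2*W*(-3 + W) (U(W, I) = (-3 + W)*(2*W) = 2*W*(-3 + W))
D(u) = u**2
(U(-1, 5 - 1*0) + D(7))*25 = (2*(-1)*(-3 - 1) + 7**2)*25 = (2*(-1)*(-4) + 49)*25 = (8 + 49)*25 = 57*25 = 1425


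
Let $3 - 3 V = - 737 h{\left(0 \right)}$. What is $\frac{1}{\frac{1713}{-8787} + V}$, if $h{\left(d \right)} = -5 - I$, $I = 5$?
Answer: $- \frac{8787}{21579656} \approx -0.00040719$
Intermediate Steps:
$h{\left(d \right)} = -10$ ($h{\left(d \right)} = -5 - 5 = -10$)
$V = - \frac{7367}{3}$ ($V = 1 - \frac{\left(-737\right) \left(-10\right)}{3} = 1 - \frac{7370}{3} = - \frac{7367}{3} \approx -2455.7$)
$\frac{1}{\frac{1713}{-8787} + V} = \frac{1}{\frac{1713}{-8787} - \frac{7367}{3}} = \frac{1}{1713 \left(- \frac{1}{8787}\right) - \frac{7367}{3}} = \frac{1}{- \frac{571}{2929} - \frac{7367}{3}} = \frac{1}{- \frac{21579656}{8787}} = - \frac{8787}{21579656}$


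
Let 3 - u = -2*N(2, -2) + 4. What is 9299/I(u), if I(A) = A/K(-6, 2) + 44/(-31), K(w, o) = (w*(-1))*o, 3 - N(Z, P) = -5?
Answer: -1153076/21 ≈ -54908.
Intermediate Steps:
N(Z, P) = 8 (N(Z, P) = 3 - 1*(-5) = 3 + 5 = 8)
K(w, o) = -o*w (K(w, o) = (-w)*o = -o*w)
u = 15 (u = 3 - (-2*8 + 4) = 3 - (-16 + 4) = 3 - 1*(-12) = 3 + 12 = 15)
I(A) = -44/31 + A/12 (I(A) = A/((-1*2*(-6))) + 44/(-31) = A/12 + 44*(-1/31) = A*(1/12) - 44/31 = A/12 - 44/31 = -44/31 + A/12)
9299/I(u) = 9299/(-44/31 + (1/12)*15) = 9299/(-44/31 + 5/4) = 9299/(-21/124) = 9299*(-124/21) = -1153076/21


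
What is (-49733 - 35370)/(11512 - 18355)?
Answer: 85103/6843 ≈ 12.437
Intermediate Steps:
(-49733 - 35370)/(11512 - 18355) = -85103/(-6843) = -85103*(-1/6843) = 85103/6843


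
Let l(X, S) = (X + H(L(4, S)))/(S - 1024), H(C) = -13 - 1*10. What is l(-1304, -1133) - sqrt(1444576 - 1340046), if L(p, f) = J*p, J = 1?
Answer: 1327/2157 - sqrt(104530) ≈ -322.70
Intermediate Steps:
L(p, f) = p (L(p, f) = 1*p = p)
H(C) = -23 (H(C) = -13 - 10 = -23)
l(X, S) = (-23 + X)/(-1024 + S) (l(X, S) = (X - 23)/(S - 1024) = (-23 + X)/(-1024 + S))
l(-1304, -1133) - sqrt(1444576 - 1340046) = (-23 - 1304)/(-1024 - 1133) - sqrt(1444576 - 1340046) = -1327/(-2157) - sqrt(104530) = -1/2157*(-1327) - sqrt(104530) = 1327/2157 - sqrt(104530)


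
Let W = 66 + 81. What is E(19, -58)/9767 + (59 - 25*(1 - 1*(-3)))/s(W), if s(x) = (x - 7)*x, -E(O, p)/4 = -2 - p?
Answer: -5010367/201004860 ≈ -0.024927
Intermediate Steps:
E(O, p) = 8 + 4*p (E(O, p) = -4*(-2 - p) = 8 + 4*p)
W = 147
s(x) = x*(-7 + x) (s(x) = (-7 + x)*x = x*(-7 + x))
E(19, -58)/9767 + (59 - 25*(1 - 1*(-3)))/s(W) = (8 + 4*(-58))/9767 + (59 - 25*(1 - 1*(-3)))/((147*(-7 + 147))) = (8 - 232)*(1/9767) + (59 - 25*(1 + 3))/((147*140)) = -224*1/9767 + (59 - 25*4)/20580 = -224/9767 + (59 - 100)*(1/20580) = -224/9767 - 41*1/20580 = -224/9767 - 41/20580 = -5010367/201004860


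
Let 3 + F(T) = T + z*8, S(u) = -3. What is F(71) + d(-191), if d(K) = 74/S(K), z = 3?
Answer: 202/3 ≈ 67.333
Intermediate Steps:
F(T) = 21 + T (F(T) = -3 + (T + 3*8) = -3 + (T + 24) = -3 + (24 + T) = 21 + T)
d(K) = -74/3 (d(K) = 74/(-3) = 74*(-⅓) = -74/3)
F(71) + d(-191) = (21 + 71) - 74/3 = 92 - 74/3 = 202/3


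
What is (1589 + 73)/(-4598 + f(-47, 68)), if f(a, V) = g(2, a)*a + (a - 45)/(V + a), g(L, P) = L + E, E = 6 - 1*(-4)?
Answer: -17451/54247 ≈ -0.32170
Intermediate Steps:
E = 10 (E = 6 + 4 = 10)
g(L, P) = 10 + L (g(L, P) = L + 10 = 10 + L)
f(a, V) = 12*a + (-45 + a)/(V + a) (f(a, V) = (10 + 2)*a + (a - 45)/(V + a) = 12*a + (-45 + a)/(V + a))
(1589 + 73)/(-4598 + f(-47, 68)) = (1589 + 73)/(-4598 + (-45 - 47 + 12*(-47)² + 12*68*(-47))/(68 - 47)) = 1662/(-4598 + (-45 - 47 + 12*2209 - 38352)/21) = 1662/(-4598 + (-45 - 47 + 26508 - 38352)/21) = 1662/(-4598 + (1/21)*(-11936)) = 1662/(-4598 - 11936/21) = 1662/(-108494/21) = 1662*(-21/108494) = -17451/54247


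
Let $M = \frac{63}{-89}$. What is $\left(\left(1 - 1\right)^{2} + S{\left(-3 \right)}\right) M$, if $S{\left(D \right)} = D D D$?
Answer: $\frac{1701}{89} \approx 19.112$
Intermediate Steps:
$M = - \frac{63}{89}$ ($M = 63 \left(- \frac{1}{89}\right) = - \frac{63}{89} \approx -0.70786$)
$S{\left(D \right)} = D^{3}$ ($S{\left(D \right)} = D^{2} D = D^{3}$)
$\left(\left(1 - 1\right)^{2} + S{\left(-3 \right)}\right) M = \left(\left(1 - 1\right)^{2} + \left(-3\right)^{3}\right) \left(- \frac{63}{89}\right) = \left(0^{2} - 27\right) \left(- \frac{63}{89}\right) = \left(0 - 27\right) \left(- \frac{63}{89}\right) = \left(-27\right) \left(- \frac{63}{89}\right) = \frac{1701}{89}$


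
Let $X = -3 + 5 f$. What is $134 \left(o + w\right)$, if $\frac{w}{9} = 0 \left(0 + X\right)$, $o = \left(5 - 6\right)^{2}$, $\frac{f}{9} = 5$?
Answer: $134$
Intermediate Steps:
$f = 45$ ($f = 9 \cdot 5 = 45$)
$X = 222$ ($X = -3 + 5 \cdot 45 = -3 + 225 = 222$)
$o = 1$ ($o = \left(-1\right)^{2} = 1$)
$w = 0$ ($w = 9 \cdot 0 \left(0 + 222\right) = 9 \cdot 0 \cdot 222 = 9 \cdot 0 = 0$)
$134 \left(o + w\right) = 134 \left(1 + 0\right) = 134 \cdot 1 = 134$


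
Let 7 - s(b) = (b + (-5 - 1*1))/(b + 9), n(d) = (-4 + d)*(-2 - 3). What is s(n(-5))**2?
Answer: 12769/324 ≈ 39.411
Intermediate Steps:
n(d) = 20 - 5*d (n(d) = (-4 + d)*(-5) = 20 - 5*d)
s(b) = 7 - (-6 + b)/(9 + b) (s(b) = 7 - (b + (-5 - 1*1))/(b + 9) = 7 - (b + (-5 - 1))/(9 + b) = 7 - (b - 6)/(9 + b) = 7 - (-6 + b)/(9 + b))
s(n(-5))**2 = (3*(23 + 2*(20 - 5*(-5)))/(9 + (20 - 5*(-5))))**2 = (3*(23 + 2*(20 + 25))/(9 + (20 + 25)))**2 = (3*(23 + 2*45)/(9 + 45))**2 = (3*(23 + 90)/54)**2 = (3*(1/54)*113)**2 = (113/18)**2 = 12769/324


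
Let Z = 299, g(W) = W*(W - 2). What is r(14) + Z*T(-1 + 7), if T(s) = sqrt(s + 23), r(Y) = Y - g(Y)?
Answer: -154 + 299*sqrt(29) ≈ 1456.2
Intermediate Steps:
g(W) = W*(-2 + W)
r(Y) = Y - Y*(-2 + Y)
T(s) = sqrt(23 + s)
r(14) + Z*T(-1 + 7) = 14*(3 - 1*14) + 299*sqrt(23 + (-1 + 7)) = 14*(3 - 14) + 299*sqrt(23 + 6) = 14*(-11) + 299*sqrt(29) = -154 + 299*sqrt(29)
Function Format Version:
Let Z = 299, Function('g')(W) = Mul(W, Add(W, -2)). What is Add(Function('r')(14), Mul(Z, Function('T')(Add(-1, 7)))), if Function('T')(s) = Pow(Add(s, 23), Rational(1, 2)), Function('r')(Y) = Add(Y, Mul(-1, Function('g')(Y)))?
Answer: Add(-154, Mul(299, Pow(29, Rational(1, 2)))) ≈ 1456.2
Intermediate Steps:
Function('g')(W) = Mul(W, Add(-2, W))
Function('r')(Y) = Add(Y, Mul(-1, Y, Add(-2, Y))) (Function('r')(Y) = Add(Y, Mul(-1, Mul(Y, Add(-2, Y)))) = Add(Y, Mul(-1, Y, Add(-2, Y))))
Function('T')(s) = Pow(Add(23, s), Rational(1, 2))
Add(Function('r')(14), Mul(Z, Function('T')(Add(-1, 7)))) = Add(Mul(14, Add(3, Mul(-1, 14))), Mul(299, Pow(Add(23, Add(-1, 7)), Rational(1, 2)))) = Add(Mul(14, Add(3, -14)), Mul(299, Pow(Add(23, 6), Rational(1, 2)))) = Add(Mul(14, -11), Mul(299, Pow(29, Rational(1, 2)))) = Add(-154, Mul(299, Pow(29, Rational(1, 2))))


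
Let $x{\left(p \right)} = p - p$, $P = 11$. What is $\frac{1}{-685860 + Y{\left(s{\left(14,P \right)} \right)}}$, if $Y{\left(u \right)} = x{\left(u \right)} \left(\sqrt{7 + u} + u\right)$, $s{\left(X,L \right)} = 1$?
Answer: $- \frac{1}{685860} \approx -1.458 \cdot 10^{-6}$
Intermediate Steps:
$x{\left(p \right)} = 0$
$Y{\left(u \right)} = 0$ ($Y{\left(u \right)} = 0 \left(\sqrt{7 + u} + u\right) = 0 \left(u + \sqrt{7 + u}\right) = 0$)
$\frac{1}{-685860 + Y{\left(s{\left(14,P \right)} \right)}} = \frac{1}{-685860 + 0} = \frac{1}{-685860} = - \frac{1}{685860}$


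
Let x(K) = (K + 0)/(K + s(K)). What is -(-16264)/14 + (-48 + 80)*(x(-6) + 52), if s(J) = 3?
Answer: 20228/7 ≈ 2889.7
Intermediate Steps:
x(K) = K/(3 + K) (x(K) = (K + 0)/(K + 3) = K/(3 + K))
-(-16264)/14 + (-48 + 80)*(x(-6) + 52) = -(-16264)/14 + (-48 + 80)*(-6/(3 - 6) + 52) = -(-16264)/14 + 32*(-6/(-3) + 52) = -107*(-76/7) + 32*(-6*(-1/3) + 52) = 8132/7 + 32*(2 + 52) = 8132/7 + 32*54 = 8132/7 + 1728 = 20228/7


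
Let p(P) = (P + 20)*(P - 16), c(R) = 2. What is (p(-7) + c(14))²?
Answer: 88209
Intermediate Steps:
p(P) = (-16 + P)*(20 + P) (p(P) = (20 + P)*(-16 + P) = (-16 + P)*(20 + P))
(p(-7) + c(14))² = ((-320 + (-7)² + 4*(-7)) + 2)² = ((-320 + 49 - 28) + 2)² = (-299 + 2)² = (-297)² = 88209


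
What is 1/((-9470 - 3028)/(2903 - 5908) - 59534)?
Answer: -3005/178887172 ≈ -1.6798e-5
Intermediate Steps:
1/((-9470 - 3028)/(2903 - 5908) - 59534) = 1/(-12498/(-3005) - 59534) = 1/(-12498*(-1/3005) - 59534) = 1/(12498/3005 - 59534) = 1/(-178887172/3005) = -3005/178887172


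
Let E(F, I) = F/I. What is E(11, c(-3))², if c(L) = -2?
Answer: 121/4 ≈ 30.250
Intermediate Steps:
E(11, c(-3))² = (11/(-2))² = (11*(-½))² = (-11/2)² = 121/4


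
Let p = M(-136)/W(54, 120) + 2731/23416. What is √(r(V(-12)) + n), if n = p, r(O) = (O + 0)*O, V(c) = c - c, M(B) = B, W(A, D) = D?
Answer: I*√31357565670/175620 ≈ 1.0083*I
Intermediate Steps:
V(c) = 0
r(O) = O² (r(O) = O*O = O²)
p = -357107/351240 (p = -136/120 + 2731/23416 = -136*1/120 + 2731*(1/23416) = -17/15 + 2731/23416 = -357107/351240 ≈ -1.0167)
n = -357107/351240 ≈ -1.0167
√(r(V(-12)) + n) = √(0² - 357107/351240) = √(0 - 357107/351240) = √(-357107/351240) = I*√31357565670/175620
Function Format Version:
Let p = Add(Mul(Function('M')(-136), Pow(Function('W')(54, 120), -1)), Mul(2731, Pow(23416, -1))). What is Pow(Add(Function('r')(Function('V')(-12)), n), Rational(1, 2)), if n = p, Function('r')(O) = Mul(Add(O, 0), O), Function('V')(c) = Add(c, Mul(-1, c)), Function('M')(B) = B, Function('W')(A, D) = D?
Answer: Mul(Rational(1, 175620), I, Pow(31357565670, Rational(1, 2))) ≈ Mul(1.0083, I)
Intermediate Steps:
Function('V')(c) = 0
Function('r')(O) = Pow(O, 2) (Function('r')(O) = Mul(O, O) = Pow(O, 2))
p = Rational(-357107, 351240) (p = Add(Mul(-136, Pow(120, -1)), Mul(2731, Pow(23416, -1))) = Add(Mul(-136, Rational(1, 120)), Mul(2731, Rational(1, 23416))) = Add(Rational(-17, 15), Rational(2731, 23416)) = Rational(-357107, 351240) ≈ -1.0167)
n = Rational(-357107, 351240) ≈ -1.0167
Pow(Add(Function('r')(Function('V')(-12)), n), Rational(1, 2)) = Pow(Add(Pow(0, 2), Rational(-357107, 351240)), Rational(1, 2)) = Pow(Add(0, Rational(-357107, 351240)), Rational(1, 2)) = Pow(Rational(-357107, 351240), Rational(1, 2)) = Mul(Rational(1, 175620), I, Pow(31357565670, Rational(1, 2)))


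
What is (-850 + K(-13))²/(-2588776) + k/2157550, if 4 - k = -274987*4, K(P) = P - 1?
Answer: 77307930872/349088353675 ≈ 0.22146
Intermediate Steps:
K(P) = -1 + P
k = 1099952 (k = 4 - (-274987)*4 = 4 - 1*(-1099948) = 4 + 1099948 = 1099952)
(-850 + K(-13))²/(-2588776) + k/2157550 = (-850 + (-1 - 13))²/(-2588776) + 1099952/2157550 = (-850 - 14)²*(-1/2588776) + 1099952*(1/2157550) = (-864)²*(-1/2588776) + 549976/1078775 = 746496*(-1/2588776) + 549976/1078775 = -93312/323597 + 549976/1078775 = 77307930872/349088353675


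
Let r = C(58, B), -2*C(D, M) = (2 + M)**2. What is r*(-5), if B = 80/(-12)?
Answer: 490/9 ≈ 54.444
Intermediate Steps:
B = -20/3 (B = 80*(-1/12) = -20/3 ≈ -6.6667)
C(D, M) = -(2 + M)**2/2
r = -98/9 (r = -(2 - 20/3)**2/2 = -(-14/3)**2/2 = -1/2*196/9 = -98/9 ≈ -10.889)
r*(-5) = -98/9*(-5) = 490/9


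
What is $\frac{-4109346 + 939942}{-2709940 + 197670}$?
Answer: $\frac{1584702}{1256135} \approx 1.2616$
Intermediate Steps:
$\frac{-4109346 + 939942}{-2709940 + 197670} = - \frac{3169404}{-2512270} = \left(-3169404\right) \left(- \frac{1}{2512270}\right) = \frac{1584702}{1256135}$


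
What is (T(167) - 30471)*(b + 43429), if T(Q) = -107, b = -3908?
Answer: -1208473138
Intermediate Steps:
(T(167) - 30471)*(b + 43429) = (-107 - 30471)*(-3908 + 43429) = -30578*39521 = -1208473138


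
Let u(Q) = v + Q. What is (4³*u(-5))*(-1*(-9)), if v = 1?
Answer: -2304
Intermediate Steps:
u(Q) = 1 + Q
(4³*u(-5))*(-1*(-9)) = (4³*(1 - 5))*(-1*(-9)) = (64*(-4))*9 = -256*9 = -2304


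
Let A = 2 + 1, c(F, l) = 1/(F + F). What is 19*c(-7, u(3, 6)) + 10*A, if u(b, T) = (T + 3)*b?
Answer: 401/14 ≈ 28.643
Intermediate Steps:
u(b, T) = b*(3 + T) (u(b, T) = (3 + T)*b = b*(3 + T))
c(F, l) = 1/(2*F)
A = 3
19*c(-7, u(3, 6)) + 10*A = 19*((½)/(-7)) + 10*3 = 19*((½)*(-⅐)) + 30 = 19*(-1/14) + 30 = -19/14 + 30 = 401/14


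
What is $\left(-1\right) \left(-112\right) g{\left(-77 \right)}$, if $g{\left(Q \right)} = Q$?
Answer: $-8624$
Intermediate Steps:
$\left(-1\right) \left(-112\right) g{\left(-77 \right)} = \left(-1\right) \left(-112\right) \left(-77\right) = 112 \left(-77\right) = -8624$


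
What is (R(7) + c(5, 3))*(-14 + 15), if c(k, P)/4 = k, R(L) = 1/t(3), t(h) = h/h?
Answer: 21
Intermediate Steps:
t(h) = 1
R(L) = 1 (R(L) = 1/1 = 1)
c(k, P) = 4*k
(R(7) + c(5, 3))*(-14 + 15) = (1 + 4*5)*(-14 + 15) = (1 + 20)*1 = 21*1 = 21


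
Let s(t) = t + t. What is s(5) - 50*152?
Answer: -7590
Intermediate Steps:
s(t) = 2*t
s(5) - 50*152 = 2*5 - 50*152 = 10 - 7600 = -7590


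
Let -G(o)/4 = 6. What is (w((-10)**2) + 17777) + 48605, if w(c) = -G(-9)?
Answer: 66406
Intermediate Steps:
G(o) = -24 (G(o) = -4*6 = -24)
w(c) = 24 (w(c) = -1*(-24) = 24)
(w((-10)**2) + 17777) + 48605 = (24 + 17777) + 48605 = 17801 + 48605 = 66406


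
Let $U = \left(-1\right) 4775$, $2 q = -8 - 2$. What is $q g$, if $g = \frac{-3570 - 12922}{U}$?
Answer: $- \frac{16492}{955} \approx -17.269$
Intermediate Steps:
$q = -5$ ($q = \frac{-8 - 2}{2} = \frac{1}{2} \left(-10\right) = -5$)
$U = -4775$
$g = \frac{16492}{4775}$ ($g = \frac{-3570 - 12922}{-4775} = \left(-16492\right) \left(- \frac{1}{4775}\right) = \frac{16492}{4775} \approx 3.4538$)
$q g = \left(-5\right) \frac{16492}{4775} = - \frac{16492}{955}$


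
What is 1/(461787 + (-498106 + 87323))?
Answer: 1/51004 ≈ 1.9606e-5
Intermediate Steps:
1/(461787 + (-498106 + 87323)) = 1/(461787 - 410783) = 1/51004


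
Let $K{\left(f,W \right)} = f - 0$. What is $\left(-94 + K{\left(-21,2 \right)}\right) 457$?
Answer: $-52555$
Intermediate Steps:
$K{\left(f,W \right)} = f$ ($K{\left(f,W \right)} = f + 0 = f$)
$\left(-94 + K{\left(-21,2 \right)}\right) 457 = \left(-94 - 21\right) 457 = \left(-115\right) 457 = -52555$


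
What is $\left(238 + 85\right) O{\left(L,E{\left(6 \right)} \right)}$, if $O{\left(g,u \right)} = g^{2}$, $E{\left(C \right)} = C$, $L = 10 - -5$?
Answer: $72675$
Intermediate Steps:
$L = 15$ ($L = 10 + 5 = 15$)
$\left(238 + 85\right) O{\left(L,E{\left(6 \right)} \right)} = \left(238 + 85\right) 15^{2} = 323 \cdot 225 = 72675$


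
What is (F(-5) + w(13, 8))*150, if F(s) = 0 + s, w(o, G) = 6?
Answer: 150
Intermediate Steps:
F(s) = s
(F(-5) + w(13, 8))*150 = (-5 + 6)*150 = 1*150 = 150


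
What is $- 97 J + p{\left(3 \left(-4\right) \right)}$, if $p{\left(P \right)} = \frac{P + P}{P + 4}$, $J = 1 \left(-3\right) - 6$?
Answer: $876$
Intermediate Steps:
$J = -9$ ($J = -3 - 6 = -9$)
$p{\left(P \right)} = \frac{2 P}{4 + P}$
$- 97 J + p{\left(3 \left(-4\right) \right)} = \left(-97\right) \left(-9\right) + \frac{2 \cdot 3 \left(-4\right)}{4 + 3 \left(-4\right)} = 873 + 2 \left(-12\right) \frac{1}{4 - 12} = 873 + 2 \left(-12\right) \frac{1}{-8} = 873 + 2 \left(-12\right) \left(- \frac{1}{8}\right) = 873 + 3 = 876$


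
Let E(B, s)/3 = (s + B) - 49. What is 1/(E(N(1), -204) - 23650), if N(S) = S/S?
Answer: -1/24406 ≈ -4.0974e-5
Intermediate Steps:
N(S) = 1
E(B, s) = -147 + 3*B + 3*s (E(B, s) = 3*((s + B) - 49) = 3*((B + s) - 49) = 3*(-49 + B + s) = -147 + 3*B + 3*s)
1/(E(N(1), -204) - 23650) = 1/((-147 + 3*1 + 3*(-204)) - 23650) = 1/((-147 + 3 - 612) - 23650) = 1/(-756 - 23650) = 1/(-24406) = -1/24406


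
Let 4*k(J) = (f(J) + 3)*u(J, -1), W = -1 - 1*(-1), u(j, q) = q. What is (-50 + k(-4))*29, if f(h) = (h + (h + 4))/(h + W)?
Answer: -1479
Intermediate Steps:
W = 0 (W = -1 + 1 = 0)
f(h) = (4 + 2*h)/h (f(h) = (h + (h + 4))/(h + 0) = (h + (4 + h))/h = (4 + 2*h)/h)
k(J) = -5/4 - 1/J (k(J) = (((2 + 4/J) + 3)*(-1))/4 = ((5 + 4/J)*(-1))/4 = (-5 - 4/J)/4 = -5/4 - 1/J)
(-50 + k(-4))*29 = (-50 + (-5/4 - 1/(-4)))*29 = (-50 + (-5/4 - 1*(-¼)))*29 = (-50 + (-5/4 + ¼))*29 = (-50 - 1)*29 = -51*29 = -1479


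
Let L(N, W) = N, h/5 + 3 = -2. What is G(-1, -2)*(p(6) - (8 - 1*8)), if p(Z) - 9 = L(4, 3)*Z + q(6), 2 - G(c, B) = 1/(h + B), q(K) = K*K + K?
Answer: 1375/9 ≈ 152.78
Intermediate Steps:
h = -25 (h = -15 + 5*(-2) = -15 - 10 = -25)
q(K) = K + K**2 (q(K) = K**2 + K = K + K**2)
G(c, B) = 2 - 1/(-25 + B)
p(Z) = 51 + 4*Z (p(Z) = 9 + (4*Z + 6*(1 + 6)) = 9 + (4*Z + 6*7) = 9 + (4*Z + 42) = 9 + (42 + 4*Z) = 51 + 4*Z)
G(-1, -2)*(p(6) - (8 - 1*8)) = ((-51 + 2*(-2))/(-25 - 2))*((51 + 4*6) - (8 - 1*8)) = ((-51 - 4)/(-27))*((51 + 24) - (8 - 8)) = (-1/27*(-55))*(75 - 1*0) = 55*(75 + 0)/27 = (55/27)*75 = 1375/9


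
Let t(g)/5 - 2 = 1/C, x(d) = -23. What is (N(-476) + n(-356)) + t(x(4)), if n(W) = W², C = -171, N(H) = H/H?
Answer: 21673732/171 ≈ 1.2675e+5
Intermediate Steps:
N(H) = 1
t(g) = 1705/171 (t(g) = 10 + 5/(-171) = 10 + 5*(-1/171) = 10 - 5/171 = 1705/171)
(N(-476) + n(-356)) + t(x(4)) = (1 + (-356)²) + 1705/171 = (1 + 126736) + 1705/171 = 126737 + 1705/171 = 21673732/171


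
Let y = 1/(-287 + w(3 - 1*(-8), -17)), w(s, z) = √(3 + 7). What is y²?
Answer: (287 - √10)⁻² ≈ 1.2413e-5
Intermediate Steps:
w(s, z) = √10
y = 1/(-287 + √10) ≈ -0.0035231
y² = (-287/82359 - √10/82359)²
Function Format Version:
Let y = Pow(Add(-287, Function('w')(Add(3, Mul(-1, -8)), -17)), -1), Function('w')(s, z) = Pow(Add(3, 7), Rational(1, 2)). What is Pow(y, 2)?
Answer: Pow(Add(287, Mul(-1, Pow(10, Rational(1, 2)))), -2) ≈ 1.2413e-5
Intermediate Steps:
Function('w')(s, z) = Pow(10, Rational(1, 2))
y = Pow(Add(-287, Pow(10, Rational(1, 2))), -1) ≈ -0.0035231
Pow(y, 2) = Pow(Add(Rational(-287, 82359), Mul(Rational(-1, 82359), Pow(10, Rational(1, 2)))), 2)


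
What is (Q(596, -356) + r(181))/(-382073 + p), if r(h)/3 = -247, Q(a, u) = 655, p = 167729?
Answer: 43/107172 ≈ 0.00040122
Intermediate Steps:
r(h) = -741 (r(h) = 3*(-247) = -741)
(Q(596, -356) + r(181))/(-382073 + p) = (655 - 741)/(-382073 + 167729) = -86/(-214344) = -86*(-1/214344) = 43/107172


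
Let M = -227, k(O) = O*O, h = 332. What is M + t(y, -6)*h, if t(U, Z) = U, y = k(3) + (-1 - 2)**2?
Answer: 5749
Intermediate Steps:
k(O) = O**2
y = 18 (y = 3**2 + (-1 - 2)**2 = 9 + (-3)**2 = 9 + 9 = 18)
M + t(y, -6)*h = -227 + 18*332 = -227 + 5976 = 5749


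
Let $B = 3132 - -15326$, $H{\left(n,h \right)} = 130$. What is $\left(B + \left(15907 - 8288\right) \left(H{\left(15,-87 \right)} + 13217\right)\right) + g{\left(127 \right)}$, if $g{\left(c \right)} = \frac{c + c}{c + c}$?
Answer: $101709252$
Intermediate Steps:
$g{\left(c \right)} = 1$ ($g{\left(c \right)} = \frac{2 c}{2 c} = 2 c \frac{1}{2 c} = 1$)
$B = 18458$ ($B = 3132 + 15326 = 18458$)
$\left(B + \left(15907 - 8288\right) \left(H{\left(15,-87 \right)} + 13217\right)\right) + g{\left(127 \right)} = \left(18458 + \left(15907 - 8288\right) \left(130 + 13217\right)\right) + 1 = \left(18458 + 7619 \cdot 13347\right) + 1 = \left(18458 + 101690793\right) + 1 = 101709251 + 1 = 101709252$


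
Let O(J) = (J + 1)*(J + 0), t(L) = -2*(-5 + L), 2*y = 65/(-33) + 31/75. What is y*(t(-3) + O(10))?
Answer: -26964/275 ≈ -98.051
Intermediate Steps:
y = -214/275 (y = (65/(-33) + 31/75)/2 = (65*(-1/33) + 31*(1/75))/2 = (-65/33 + 31/75)/2 = (½)*(-428/275) = -214/275 ≈ -0.77818)
t(L) = 10 - 2*L
O(J) = J*(1 + J) (O(J) = (1 + J)*J = J*(1 + J))
y*(t(-3) + O(10)) = -214*((10 - 2*(-3)) + 10*(1 + 10))/275 = -214*((10 + 6) + 10*11)/275 = -214*(16 + 110)/275 = -214/275*126 = -26964/275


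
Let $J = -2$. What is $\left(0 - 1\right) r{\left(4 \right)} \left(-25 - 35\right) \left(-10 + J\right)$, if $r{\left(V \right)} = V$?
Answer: $-2880$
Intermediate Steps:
$\left(0 - 1\right) r{\left(4 \right)} \left(-25 - 35\right) \left(-10 + J\right) = \left(0 - 1\right) 4 \left(-25 - 35\right) \left(-10 - 2\right) = \left(-1\right) 4 \left(\left(-60\right) \left(-12\right)\right) = \left(-4\right) 720 = -2880$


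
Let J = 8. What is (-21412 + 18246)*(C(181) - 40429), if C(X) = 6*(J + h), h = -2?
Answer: 127884238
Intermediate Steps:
C(X) = 36 (C(X) = 6*(8 - 2) = 6*6 = 36)
(-21412 + 18246)*(C(181) - 40429) = (-21412 + 18246)*(36 - 40429) = -3166*(-40393) = 127884238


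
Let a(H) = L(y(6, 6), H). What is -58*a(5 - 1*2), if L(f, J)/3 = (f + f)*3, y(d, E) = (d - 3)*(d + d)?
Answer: -37584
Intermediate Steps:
y(d, E) = 2*d*(-3 + d) (y(d, E) = (-3 + d)*(2*d) = 2*d*(-3 + d))
L(f, J) = 18*f (L(f, J) = 3*((f + f)*3) = 3*((2*f)*3) = 3*(6*f) = 18*f)
a(H) = 648 (a(H) = 18*(2*6*(-3 + 6)) = 18*(2*6*3) = 18*36 = 648)
-58*a(5 - 1*2) = -58*648 = -37584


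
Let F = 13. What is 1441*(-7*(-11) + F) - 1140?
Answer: 128550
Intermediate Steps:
1441*(-7*(-11) + F) - 1140 = 1441*(-7*(-11) + 13) - 1140 = 1441*(77 + 13) - 1140 = 1441*90 - 1140 = 129690 - 1140 = 128550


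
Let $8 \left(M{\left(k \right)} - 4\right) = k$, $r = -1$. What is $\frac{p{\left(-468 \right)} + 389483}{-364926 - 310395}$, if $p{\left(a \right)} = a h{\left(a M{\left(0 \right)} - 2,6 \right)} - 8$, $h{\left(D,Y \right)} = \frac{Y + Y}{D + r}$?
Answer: $- \frac{81141249}{140691875} \approx -0.57673$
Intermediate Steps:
$M{\left(k \right)} = 4 + \frac{k}{8}$
$h{\left(D,Y \right)} = \frac{2 Y}{-1 + D}$ ($h{\left(D,Y \right)} = \frac{Y + Y}{D - 1} = \frac{2 Y}{-1 + D}$)
$p{\left(a \right)} = -8 + \frac{12 a}{-3 + 4 a}$ ($p{\left(a \right)} = a 2 \cdot 6 \frac{1}{-1 + \left(a \left(4 + \frac{1}{8} \cdot 0\right) - 2\right)} - 8 = a 2 \cdot 6 \frac{1}{-1 + \left(a \left(4 + 0\right) - 2\right)} - 8 = a 2 \cdot 6 \frac{1}{-1 + \left(a 4 - 2\right)} - 8 = a 2 \cdot 6 \frac{1}{-1 + \left(4 a - 2\right)} - 8 = a 2 \cdot 6 \frac{1}{-1 + \left(-2 + 4 a\right)} - 8 = a 2 \cdot 6 \frac{1}{-3 + 4 a} - 8 = a \frac{12}{-3 + 4 a} - 8 = \frac{12 a}{-3 + 4 a} - 8 = -8 + \frac{12 a}{-3 + 4 a}$)
$\frac{p{\left(-468 \right)} + 389483}{-364926 - 310395} = \frac{\frac{4 \left(6 - -2340\right)}{-3 + 4 \left(-468\right)} + 389483}{-364926 - 310395} = \frac{\frac{4 \left(6 + 2340\right)}{-3 - 1872} + 389483}{-675321} = \left(4 \frac{1}{-1875} \cdot 2346 + 389483\right) \left(- \frac{1}{675321}\right) = \left(4 \left(- \frac{1}{1875}\right) 2346 + 389483\right) \left(- \frac{1}{675321}\right) = \left(- \frac{3128}{625} + 389483\right) \left(- \frac{1}{675321}\right) = \frac{243423747}{625} \left(- \frac{1}{675321}\right) = - \frac{81141249}{140691875}$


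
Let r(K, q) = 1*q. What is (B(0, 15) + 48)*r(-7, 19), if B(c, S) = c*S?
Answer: 912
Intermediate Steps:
r(K, q) = q
B(c, S) = S*c
(B(0, 15) + 48)*r(-7, 19) = (15*0 + 48)*19 = (0 + 48)*19 = 48*19 = 912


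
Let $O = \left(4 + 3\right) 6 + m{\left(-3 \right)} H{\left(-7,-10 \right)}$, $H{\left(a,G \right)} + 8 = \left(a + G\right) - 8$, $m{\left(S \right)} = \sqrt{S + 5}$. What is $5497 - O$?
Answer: $5455 + 33 \sqrt{2} \approx 5501.7$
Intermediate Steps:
$m{\left(S \right)} = \sqrt{5 + S}$
$H{\left(a,G \right)} = -16 + G + a$ ($H{\left(a,G \right)} = -8 - \left(8 - G - a\right) = -8 + \left(-8 + G + a\right) = -16 + G + a$)
$O = 42 - 33 \sqrt{2}$ ($O = \left(4 + 3\right) 6 + \sqrt{5 - 3} \left(-16 - 10 - 7\right) = 7 \cdot 6 + \sqrt{2} \left(-33\right) = 42 - 33 \sqrt{2} \approx -4.669$)
$5497 - O = 5497 - \left(42 - 33 \sqrt{2}\right) = 5455 + 33 \sqrt{2}$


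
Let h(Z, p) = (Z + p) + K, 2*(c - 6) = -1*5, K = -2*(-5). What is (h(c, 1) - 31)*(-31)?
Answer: 1023/2 ≈ 511.50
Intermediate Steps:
K = 10
c = 7/2 (c = 6 + (-1*5)/2 = 6 + (1/2)*(-5) = 6 - 5/2 = 7/2 ≈ 3.5000)
h(Z, p) = 10 + Z + p (h(Z, p) = (Z + p) + 10 = 10 + Z + p)
(h(c, 1) - 31)*(-31) = ((10 + 7/2 + 1) - 31)*(-31) = (29/2 - 31)*(-31) = -33/2*(-31) = 1023/2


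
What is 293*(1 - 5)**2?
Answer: 4688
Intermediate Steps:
293*(1 - 5)**2 = 293*(-4)**2 = 293*16 = 4688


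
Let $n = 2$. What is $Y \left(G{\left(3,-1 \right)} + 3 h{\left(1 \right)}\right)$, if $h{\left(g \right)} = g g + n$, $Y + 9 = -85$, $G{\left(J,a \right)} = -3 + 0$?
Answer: $-564$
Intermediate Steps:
$G{\left(J,a \right)} = -3$
$Y = -94$ ($Y = -9 - 85 = -94$)
$h{\left(g \right)} = 2 + g^{2}$ ($h{\left(g \right)} = g g + 2 = g^{2} + 2 = 2 + g^{2}$)
$Y \left(G{\left(3,-1 \right)} + 3 h{\left(1 \right)}\right) = - 94 \left(-3 + 3 \left(2 + 1^{2}\right)\right) = - 94 \left(-3 + 3 \left(2 + 1\right)\right) = - 94 \left(-3 + 3 \cdot 3\right) = - 94 \left(-3 + 9\right) = \left(-94\right) 6 = -564$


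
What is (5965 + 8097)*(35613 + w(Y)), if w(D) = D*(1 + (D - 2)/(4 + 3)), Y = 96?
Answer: 3641875194/7 ≈ 5.2027e+8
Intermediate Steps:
w(D) = D*(5/7 + D/7) (w(D) = D*(1 + (-2 + D)/7) = D*(1 + (-2 + D)*(1/7)) = D*(1 + (-2/7 + D/7)) = D*(5/7 + D/7))
(5965 + 8097)*(35613 + w(Y)) = (5965 + 8097)*(35613 + (1/7)*96*(5 + 96)) = 14062*(35613 + (1/7)*96*101) = 14062*(35613 + 9696/7) = 14062*(258987/7) = 3641875194/7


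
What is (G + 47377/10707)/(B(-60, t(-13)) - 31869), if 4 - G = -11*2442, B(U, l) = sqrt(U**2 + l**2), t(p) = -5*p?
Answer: -3056254511097/3624766824184 - 1438508195*sqrt(313)/10874300472552 ≈ -0.84550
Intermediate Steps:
G = 26866 (G = 4 - (-11)*2442 = 4 - 1*(-26862) = 4 + 26862 = 26866)
(G + 47377/10707)/(B(-60, t(-13)) - 31869) = (26866 + 47377/10707)/(sqrt((-60)**2 + (-5*(-13))**2) - 31869) = (26866 + 47377*(1/10707))/(sqrt(3600 + 65**2) - 31869) = (26866 + 47377/10707)/(sqrt(3600 + 4225) - 31869) = 287701639/(10707*(sqrt(7825) - 31869)) = 287701639/(10707*(5*sqrt(313) - 31869)) = 287701639/(10707*(-31869 + 5*sqrt(313)))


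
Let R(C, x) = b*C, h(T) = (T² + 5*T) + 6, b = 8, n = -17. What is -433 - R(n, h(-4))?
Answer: -297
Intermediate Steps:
h(T) = 6 + T² + 5*T
R(C, x) = 8*C
-433 - R(n, h(-4)) = -433 - 8*(-17) = -433 - 1*(-136) = -433 + 136 = -297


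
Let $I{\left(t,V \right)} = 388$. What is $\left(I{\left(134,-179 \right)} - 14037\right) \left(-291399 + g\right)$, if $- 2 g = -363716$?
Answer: $1495125109$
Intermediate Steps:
$g = 181858$ ($g = \left(- \frac{1}{2}\right) \left(-363716\right) = 181858$)
$\left(I{\left(134,-179 \right)} - 14037\right) \left(-291399 + g\right) = \left(388 - 14037\right) \left(-291399 + 181858\right) = \left(-13649\right) \left(-109541\right) = 1495125109$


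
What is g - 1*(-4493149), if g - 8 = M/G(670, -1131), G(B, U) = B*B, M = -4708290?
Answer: 201697346901/44890 ≈ 4.4931e+6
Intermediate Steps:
G(B, U) = B²
g = -111709/44890 (g = 8 - 4708290/(670²) = 8 - 4708290/448900 = 8 - 4708290*1/448900 = 8 - 470829/44890 = -111709/44890 ≈ -2.4885)
g - 1*(-4493149) = -111709/44890 - 1*(-4493149) = -111709/44890 + 4493149 = 201697346901/44890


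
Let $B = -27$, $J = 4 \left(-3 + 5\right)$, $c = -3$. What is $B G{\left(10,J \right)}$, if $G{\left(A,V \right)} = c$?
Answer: $81$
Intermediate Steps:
$J = 8$ ($J = 4 \cdot 2 = 8$)
$G{\left(A,V \right)} = -3$
$B G{\left(10,J \right)} = \left(-27\right) \left(-3\right) = 81$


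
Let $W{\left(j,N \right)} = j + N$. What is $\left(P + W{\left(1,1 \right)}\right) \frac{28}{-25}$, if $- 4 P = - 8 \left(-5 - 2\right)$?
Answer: $\frac{336}{25} \approx 13.44$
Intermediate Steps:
$W{\left(j,N \right)} = N + j$
$P = -14$ ($P = - \frac{\left(-8\right) \left(-5 - 2\right)}{4} = - \frac{\left(-8\right) \left(-7\right)}{4} = \left(- \frac{1}{4}\right) 56 = -14$)
$\left(P + W{\left(1,1 \right)}\right) \frac{28}{-25} = \left(-14 + \left(1 + 1\right)\right) \frac{28}{-25} = \left(-14 + 2\right) 28 \left(- \frac{1}{25}\right) = \left(-12\right) \left(- \frac{28}{25}\right) = \frac{336}{25}$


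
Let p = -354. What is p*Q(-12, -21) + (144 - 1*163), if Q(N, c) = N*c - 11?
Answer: -85333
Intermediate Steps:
Q(N, c) = -11 + N*c
p*Q(-12, -21) + (144 - 1*163) = -354*(-11 - 12*(-21)) + (144 - 1*163) = -354*(-11 + 252) + (144 - 163) = -354*241 - 19 = -85314 - 19 = -85333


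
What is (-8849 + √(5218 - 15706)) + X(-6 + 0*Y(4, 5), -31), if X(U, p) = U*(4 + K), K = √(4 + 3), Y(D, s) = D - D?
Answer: -8873 - 6*√7 + 2*I*√2622 ≈ -8888.9 + 102.41*I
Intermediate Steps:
Y(D, s) = 0
K = √7 ≈ 2.6458
X(U, p) = U*(4 + √7)
(-8849 + √(5218 - 15706)) + X(-6 + 0*Y(4, 5), -31) = (-8849 + √(5218 - 15706)) + (-6 + 0*0)*(4 + √7) = (-8849 + √(-10488)) + (-6 + 0)*(4 + √7) = (-8849 + 2*I*√2622) - 6*(4 + √7) = (-8849 + 2*I*√2622) + (-24 - 6*√7) = -8873 - 6*√7 + 2*I*√2622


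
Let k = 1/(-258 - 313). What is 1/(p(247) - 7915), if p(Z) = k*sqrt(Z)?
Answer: -2580614515/20425563885978 + 571*sqrt(247)/20425563885978 ≈ -0.00012634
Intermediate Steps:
k = -1/571 (k = 1/(-571) = -1/571 ≈ -0.0017513)
p(Z) = -sqrt(Z)/571
1/(p(247) - 7915) = 1/(-sqrt(247)/571 - 7915) = 1/(-7915 - sqrt(247)/571)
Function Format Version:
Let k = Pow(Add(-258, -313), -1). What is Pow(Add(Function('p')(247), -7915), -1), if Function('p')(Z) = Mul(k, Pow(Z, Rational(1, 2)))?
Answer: Add(Rational(-2580614515, 20425563885978), Mul(Rational(571, 20425563885978), Pow(247, Rational(1, 2)))) ≈ -0.00012634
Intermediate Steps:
k = Rational(-1, 571) (k = Pow(-571, -1) = Rational(-1, 571) ≈ -0.0017513)
Function('p')(Z) = Mul(Rational(-1, 571), Pow(Z, Rational(1, 2)))
Pow(Add(Function('p')(247), -7915), -1) = Pow(Add(Mul(Rational(-1, 571), Pow(247, Rational(1, 2))), -7915), -1) = Pow(Add(-7915, Mul(Rational(-1, 571), Pow(247, Rational(1, 2)))), -1)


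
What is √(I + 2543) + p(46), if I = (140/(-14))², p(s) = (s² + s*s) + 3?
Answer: 4235 + √2643 ≈ 4286.4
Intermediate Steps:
p(s) = 3 + 2*s² (p(s) = (s² + s²) + 3 = 2*s² + 3 = 3 + 2*s²)
I = 100 (I = (140*(-1/14))² = (-10)² = 100)
√(I + 2543) + p(46) = √(100 + 2543) + (3 + 2*46²) = √2643 + (3 + 2*2116) = √2643 + (3 + 4232) = √2643 + 4235 = 4235 + √2643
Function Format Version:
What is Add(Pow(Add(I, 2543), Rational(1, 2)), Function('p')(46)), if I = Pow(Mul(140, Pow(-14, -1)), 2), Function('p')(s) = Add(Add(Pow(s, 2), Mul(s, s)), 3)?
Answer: Add(4235, Pow(2643, Rational(1, 2))) ≈ 4286.4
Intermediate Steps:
Function('p')(s) = Add(3, Mul(2, Pow(s, 2))) (Function('p')(s) = Add(Add(Pow(s, 2), Pow(s, 2)), 3) = Add(Mul(2, Pow(s, 2)), 3) = Add(3, Mul(2, Pow(s, 2))))
I = 100 (I = Pow(Mul(140, Rational(-1, 14)), 2) = Pow(-10, 2) = 100)
Add(Pow(Add(I, 2543), Rational(1, 2)), Function('p')(46)) = Add(Pow(Add(100, 2543), Rational(1, 2)), Add(3, Mul(2, Pow(46, 2)))) = Add(Pow(2643, Rational(1, 2)), Add(3, Mul(2, 2116))) = Add(Pow(2643, Rational(1, 2)), Add(3, 4232)) = Add(Pow(2643, Rational(1, 2)), 4235) = Add(4235, Pow(2643, Rational(1, 2)))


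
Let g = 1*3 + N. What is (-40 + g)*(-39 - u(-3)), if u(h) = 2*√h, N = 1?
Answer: 1404 + 72*I*√3 ≈ 1404.0 + 124.71*I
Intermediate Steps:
g = 4 (g = 1*3 + 1 = 3 + 1 = 4)
(-40 + g)*(-39 - u(-3)) = (-40 + 4)*(-39 - 2*√(-3)) = -36*(-39 - 2*I*√3) = 1404 + 72*I*√3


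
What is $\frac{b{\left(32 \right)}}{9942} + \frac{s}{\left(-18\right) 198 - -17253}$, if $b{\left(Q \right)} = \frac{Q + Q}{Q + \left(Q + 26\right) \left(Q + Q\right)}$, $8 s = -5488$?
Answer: $- \frac{1136663}{22682673} \approx -0.050112$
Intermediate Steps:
$s = -686$ ($s = \frac{1}{8} \left(-5488\right) = -686$)
$b{\left(Q \right)} = \frac{2 Q}{Q + 2 Q \left(26 + Q\right)}$ ($b{\left(Q \right)} = \frac{2 Q}{Q + \left(26 + Q\right) 2 Q} = \frac{2 Q}{Q + 2 Q \left(26 + Q\right)}$)
$\frac{b{\left(32 \right)}}{9942} + \frac{s}{\left(-18\right) 198 - -17253} = \frac{2 \frac{1}{53 + 2 \cdot 32}}{9942} - \frac{686}{\left(-18\right) 198 - -17253} = \frac{2}{53 + 64} \cdot \frac{1}{9942} - \frac{686}{-3564 + 17253} = \frac{2}{117} \cdot \frac{1}{9942} - \frac{686}{13689} = \frac{1}{581607} - \frac{686}{13689} = - \frac{1136663}{22682673}$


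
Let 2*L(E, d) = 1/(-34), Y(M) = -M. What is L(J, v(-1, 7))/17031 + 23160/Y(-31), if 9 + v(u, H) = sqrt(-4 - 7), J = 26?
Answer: 26821781249/35901348 ≈ 747.10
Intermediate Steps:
v(u, H) = -9 + I*sqrt(11) (v(u, H) = -9 + sqrt(-4 - 7) = -9 + sqrt(-11) = -9 + I*sqrt(11))
L(E, d) = -1/68 (L(E, d) = (1/2)/(-34) = (1/2)*(-1/34) = -1/68)
L(J, v(-1, 7))/17031 + 23160/Y(-31) = -1/68/17031 + 23160/((-1*(-31))) = -1/68*1/17031 + 23160/31 = -1/1158108 + 23160*(1/31) = -1/1158108 + 23160/31 = 26821781249/35901348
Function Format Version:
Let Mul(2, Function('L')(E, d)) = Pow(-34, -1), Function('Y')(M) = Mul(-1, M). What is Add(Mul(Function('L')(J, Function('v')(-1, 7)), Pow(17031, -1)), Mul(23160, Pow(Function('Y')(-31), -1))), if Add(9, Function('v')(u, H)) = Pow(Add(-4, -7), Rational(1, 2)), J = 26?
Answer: Rational(26821781249, 35901348) ≈ 747.10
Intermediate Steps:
Function('v')(u, H) = Add(-9, Mul(I, Pow(11, Rational(1, 2)))) (Function('v')(u, H) = Add(-9, Pow(Add(-4, -7), Rational(1, 2))) = Add(-9, Pow(-11, Rational(1, 2))) = Add(-9, Mul(I, Pow(11, Rational(1, 2)))))
Function('L')(E, d) = Rational(-1, 68) (Function('L')(E, d) = Mul(Rational(1, 2), Pow(-34, -1)) = Mul(Rational(1, 2), Rational(-1, 34)) = Rational(-1, 68))
Add(Mul(Function('L')(J, Function('v')(-1, 7)), Pow(17031, -1)), Mul(23160, Pow(Function('Y')(-31), -1))) = Add(Mul(Rational(-1, 68), Pow(17031, -1)), Mul(23160, Pow(Mul(-1, -31), -1))) = Add(Mul(Rational(-1, 68), Rational(1, 17031)), Mul(23160, Pow(31, -1))) = Add(Rational(-1, 1158108), Mul(23160, Rational(1, 31))) = Add(Rational(-1, 1158108), Rational(23160, 31)) = Rational(26821781249, 35901348)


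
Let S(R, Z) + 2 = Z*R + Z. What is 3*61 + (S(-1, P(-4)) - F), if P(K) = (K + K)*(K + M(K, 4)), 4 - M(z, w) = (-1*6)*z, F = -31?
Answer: 212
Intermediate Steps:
M(z, w) = 4 + 6*z (M(z, w) = 4 - (-1*6)*z = 4 - (-6)*z = 4 + 6*z)
P(K) = 2*K*(4 + 7*K) (P(K) = (K + K)*(K + (4 + 6*K)) = (2*K)*(4 + 7*K) = 2*K*(4 + 7*K))
S(R, Z) = -2 + Z + R*Z (S(R, Z) = -2 + (Z*R + Z) = -2 + (R*Z + Z) = -2 + (Z + R*Z) = -2 + Z + R*Z)
3*61 + (S(-1, P(-4)) - F) = 3*61 + ((-2 + 2*(-4)*(4 + 7*(-4)) - 2*(-4)*(4 + 7*(-4))) - 1*(-31)) = 183 + ((-2 + 2*(-4)*(4 - 28) - 2*(-4)*(4 - 28)) + 31) = 183 + ((-2 + 2*(-4)*(-24) - 2*(-4)*(-24)) + 31) = 183 + ((-2 + 192 - 1*192) + 31) = 183 + ((-2 + 192 - 192) + 31) = 183 + (-2 + 31) = 183 + 29 = 212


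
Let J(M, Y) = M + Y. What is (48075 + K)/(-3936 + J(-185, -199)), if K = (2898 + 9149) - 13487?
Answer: -3109/288 ≈ -10.795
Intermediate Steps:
K = -1440 (K = 12047 - 13487 = -1440)
(48075 + K)/(-3936 + J(-185, -199)) = (48075 - 1440)/(-3936 + (-185 - 199)) = 46635/(-3936 - 384) = 46635/(-4320) = 46635*(-1/4320) = -3109/288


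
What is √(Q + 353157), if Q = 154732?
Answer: √507889 ≈ 712.66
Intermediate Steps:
√(Q + 353157) = √(154732 + 353157) = √507889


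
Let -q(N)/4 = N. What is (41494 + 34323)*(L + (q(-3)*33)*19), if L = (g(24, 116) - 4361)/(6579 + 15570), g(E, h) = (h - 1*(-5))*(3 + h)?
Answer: 4211864682046/7383 ≈ 5.7048e+8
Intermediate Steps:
q(N) = -4*N
g(E, h) = (3 + h)*(5 + h) (g(E, h) = (h + 5)*(3 + h) = (5 + h)*(3 + h) = (3 + h)*(5 + h))
L = 3346/7383 (L = ((15 + 116**2 + 8*116) - 4361)/(6579 + 15570) = ((15 + 13456 + 928) - 4361)/22149 = (14399 - 4361)*(1/22149) = 10038*(1/22149) = 3346/7383 ≈ 0.45320)
(41494 + 34323)*(L + (q(-3)*33)*19) = (41494 + 34323)*(3346/7383 + (-4*(-3)*33)*19) = 75817*(3346/7383 + (12*33)*19) = 75817*(3346/7383 + 396*19) = 75817*(3346/7383 + 7524) = 75817*(55553038/7383) = 4211864682046/7383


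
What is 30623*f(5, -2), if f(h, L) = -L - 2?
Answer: 0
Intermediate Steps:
f(h, L) = -2 - L
30623*f(5, -2) = 30623*(-2 - 1*(-2)) = 30623*(-2 + 2) = 30623*0 = 0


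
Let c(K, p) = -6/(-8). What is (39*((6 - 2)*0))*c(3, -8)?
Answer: 0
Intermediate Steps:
c(K, p) = 3/4 (c(K, p) = -6*(-1/8) = 3/4)
(39*((6 - 2)*0))*c(3, -8) = (39*((6 - 2)*0))*(3/4) = (39*(4*0))*(3/4) = (39*0)*(3/4) = 0*(3/4) = 0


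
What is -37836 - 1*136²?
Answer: -56332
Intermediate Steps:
-37836 - 1*136² = -37836 - 1*18496 = -37836 - 18496 = -56332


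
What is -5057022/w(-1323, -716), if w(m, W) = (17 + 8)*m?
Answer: 1685674/11025 ≈ 152.90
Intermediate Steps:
w(m, W) = 25*m
-5057022/w(-1323, -716) = -5057022/(25*(-1323)) = -5057022/(-33075) = -5057022*(-1/33075) = 1685674/11025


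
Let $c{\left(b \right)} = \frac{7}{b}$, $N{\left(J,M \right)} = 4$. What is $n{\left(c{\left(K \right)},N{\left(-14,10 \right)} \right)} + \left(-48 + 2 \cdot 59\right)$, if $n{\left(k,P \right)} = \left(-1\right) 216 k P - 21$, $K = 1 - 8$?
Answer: $913$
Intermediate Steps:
$K = -7$ ($K = 1 - 8 = -7$)
$n{\left(k,P \right)} = -21 - 216 P k$ ($n{\left(k,P \right)} = - 216 k P - 21 = - 216 P k - 21 = -21 - 216 P k$)
$n{\left(c{\left(K \right)},N{\left(-14,10 \right)} \right)} + \left(-48 + 2 \cdot 59\right) = \left(-21 - 864 \frac{7}{-7}\right) + \left(-48 + 2 \cdot 59\right) = \left(-21 - 864 \cdot 7 \left(- \frac{1}{7}\right)\right) + \left(-48 + 118\right) = \left(-21 - 864 \left(-1\right)\right) + 70 = \left(-21 + 864\right) + 70 = 843 + 70 = 913$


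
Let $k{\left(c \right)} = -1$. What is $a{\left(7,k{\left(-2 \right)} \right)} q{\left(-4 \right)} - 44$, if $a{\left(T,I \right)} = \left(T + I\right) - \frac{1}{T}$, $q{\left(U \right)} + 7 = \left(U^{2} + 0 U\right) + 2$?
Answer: $\frac{143}{7} \approx 20.429$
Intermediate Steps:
$q{\left(U \right)} = -5 + U^{2}$ ($q{\left(U \right)} = -7 + \left(\left(U^{2} + 0 U\right) + 2\right) = -7 + \left(\left(U^{2} + 0\right) + 2\right) = -7 + \left(U^{2} + 2\right) = -7 + \left(2 + U^{2}\right) = -5 + U^{2}$)
$a{\left(T,I \right)} = I + T - \frac{1}{T}$ ($a{\left(T,I \right)} = \left(I + T\right) - \frac{1}{T} = I + T - \frac{1}{T}$)
$a{\left(7,k{\left(-2 \right)} \right)} q{\left(-4 \right)} - 44 = \left(-1 + 7 - \frac{1}{7}\right) \left(-5 + \left(-4\right)^{2}\right) - 44 = \left(-1 + 7 - \frac{1}{7}\right) \left(-5 + 16\right) - 44 = \left(-1 + 7 - \frac{1}{7}\right) 11 - 44 = \frac{41}{7} \cdot 11 - 44 = \frac{451}{7} - 44 = \frac{143}{7}$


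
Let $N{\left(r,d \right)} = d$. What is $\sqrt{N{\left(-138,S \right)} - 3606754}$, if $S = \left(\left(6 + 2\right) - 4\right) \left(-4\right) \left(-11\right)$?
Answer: $i \sqrt{3606578} \approx 1899.1 i$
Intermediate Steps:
$S = 176$ ($S = \left(8 - 4\right) \left(-4\right) \left(-11\right) = 4 \left(-4\right) \left(-11\right) = \left(-16\right) \left(-11\right) = 176$)
$\sqrt{N{\left(-138,S \right)} - 3606754} = \sqrt{176 - 3606754} = \sqrt{-3606578} = i \sqrt{3606578}$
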